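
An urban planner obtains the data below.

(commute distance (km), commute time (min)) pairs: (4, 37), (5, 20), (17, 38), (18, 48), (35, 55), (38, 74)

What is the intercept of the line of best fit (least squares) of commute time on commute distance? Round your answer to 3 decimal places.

23.034

n = 6, Σx = 117, Σy = 272, Σxy = 6495, Σx² = 3323
Sxx = Σx² − (Σx)²/n = 3323 − 2281.5 = 1041.5
Sxy = Σxy − (Σx)(Σy)/n = 6495 − 5304 = 1191
b = Sxy/Sxx = 1191/1041.5 = 1.143543
a = ȳ − b·x̄ = 45.333333 − 1.143543·19.5 = 23.034245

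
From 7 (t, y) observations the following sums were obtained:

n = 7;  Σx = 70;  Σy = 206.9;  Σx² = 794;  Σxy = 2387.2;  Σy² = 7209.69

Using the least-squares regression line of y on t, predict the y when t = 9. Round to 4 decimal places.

Sxx = Σx² − (Σx)²/n = 794 − 700 = 94
Sxy = Σxy − (Σx)(Σy)/n = 2387.2 − 2069 = 318.2
b = Sxy/Sxx = 318.2/94 = 3.385106
a = ȳ − b·x̄ = 29.557143 − 3.385106·10 = -4.293921
ŷ(9) = a + b·9 = -4.293921 + 3.385106·9 = 26.172036

26.1720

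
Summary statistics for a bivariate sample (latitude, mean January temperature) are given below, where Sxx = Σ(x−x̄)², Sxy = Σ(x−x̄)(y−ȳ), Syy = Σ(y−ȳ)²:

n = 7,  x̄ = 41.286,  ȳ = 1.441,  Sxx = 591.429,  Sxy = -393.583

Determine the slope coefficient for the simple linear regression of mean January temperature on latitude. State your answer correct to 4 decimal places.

b = Sxy/Sxx = -393.583/591.429 = -0.665478

-0.6655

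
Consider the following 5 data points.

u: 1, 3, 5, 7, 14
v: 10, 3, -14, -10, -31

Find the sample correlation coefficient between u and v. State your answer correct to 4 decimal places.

-0.9519

n = 5, Σx = 30, Σy = -42, Σxy = -555, Σx² = 280, Σy² = 1366
Sxx = Σx² − (Σx)²/n = 280 − 180 = 100
Sxy = Σxy − (Σx)(Σy)/n = -555 − (-252) = -303
Syy = Σy² − (Σy)²/n = 1366 − 352.8 = 1013.2
r = Sxy/√(Sxx·Syy) = -303/√(101320) = -303/318.308027 = -0.951908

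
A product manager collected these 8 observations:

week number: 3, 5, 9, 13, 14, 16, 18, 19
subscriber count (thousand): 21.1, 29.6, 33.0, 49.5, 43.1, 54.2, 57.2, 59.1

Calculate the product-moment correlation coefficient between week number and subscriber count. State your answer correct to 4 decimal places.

0.9781

n = 8, Σx = 97, Σy = 346.8, Σxy = 4774.9, Σx² = 1421, Σy² = 16420.52
Sxx = Σx² − (Σx)²/n = 1421 − 1176.125 = 244.875
Sxy = Σxy − (Σx)(Σy)/n = 4774.9 − 4204.95 = 569.95
Syy = Σy² − (Σy)²/n = 16420.52 − 15033.78 = 1386.74
r = Sxy/√(Sxx·Syy) = 569.95/√(339577.9575) = 569.95/582.733179 = 0.978063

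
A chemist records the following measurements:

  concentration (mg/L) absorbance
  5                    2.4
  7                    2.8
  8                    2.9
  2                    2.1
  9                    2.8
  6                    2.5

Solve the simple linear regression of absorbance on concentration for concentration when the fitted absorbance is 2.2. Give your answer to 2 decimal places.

n = 6, Σx = 37, Σy = 15.5, Σxy = 99.2, Σx² = 259
Sxx = Σx² − (Σx)²/n = 259 − 228.166667 = 30.833333
Sxy = Σxy − (Σx)(Σy)/n = 99.2 − 95.583333 = 3.616667
b = Sxy/Sxx = 3.616667/30.833333 = 0.117297
a = ȳ − b·x̄ = 2.583333 − 0.117297·6.166667 = 1.86
Set a + b·x = 2.2: x = (2.2 − 1.86) / 0.117297 = 2.898618

2.90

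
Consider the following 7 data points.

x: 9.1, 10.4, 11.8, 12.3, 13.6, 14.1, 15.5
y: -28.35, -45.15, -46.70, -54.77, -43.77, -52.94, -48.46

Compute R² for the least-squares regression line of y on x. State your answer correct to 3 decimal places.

0.434

n = 7, Σx = 86.8, Σy = -320.14, Σxy = -4045.132, Σx² = 1105.52, Σy² = 15089.716
Sxx = Σx² − (Σx)²/n = 1105.52 − 1076.32 = 29.2
Sxy = Σxy − (Σx)(Σy)/n = -4045.132 − (-3969.736) = -75.396
Syy = Σy² − (Σy)²/n = 15089.716 − 14641.374229 = 448.341771
R² = Sxy²/(Sxx·Syy) = (-75.396)²/(29.2·448.341771) = 0.434215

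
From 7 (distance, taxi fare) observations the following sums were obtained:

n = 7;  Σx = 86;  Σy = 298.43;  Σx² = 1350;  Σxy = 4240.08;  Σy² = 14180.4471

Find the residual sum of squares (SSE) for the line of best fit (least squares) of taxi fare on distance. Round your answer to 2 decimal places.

336.03

Sxx = Σx² − (Σx)²/n = 1350 − 1056.571429 = 293.428571
Sxy = Σxy − (Σx)(Σy)/n = 4240.08 − 3666.425714 = 573.654286
Syy = Σy² − (Σy)²/n = 14180.4471 − 12722.923557 = 1457.523543
b = Sxy/Sxx = 573.654286/293.428571 = 1.955005
SSE = Syy − b·Sxy = 1457.523543 − 1.955005·573.654286 = 336.026621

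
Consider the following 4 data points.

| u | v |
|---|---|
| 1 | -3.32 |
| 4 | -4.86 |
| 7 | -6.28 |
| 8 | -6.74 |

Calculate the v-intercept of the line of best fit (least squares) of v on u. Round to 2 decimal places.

n = 4, Σx = 20, Σy = -21.2, Σxy = -120.64, Σx² = 130
Sxx = Σx² − (Σx)²/n = 130 − 100 = 30
Sxy = Σxy − (Σx)(Σy)/n = -120.64 − (-106) = -14.64
b = Sxy/Sxx = -14.64/30 = -0.488
a = ȳ − b·x̄ = -5.3 − (-0.488)·5 = -2.86

-2.86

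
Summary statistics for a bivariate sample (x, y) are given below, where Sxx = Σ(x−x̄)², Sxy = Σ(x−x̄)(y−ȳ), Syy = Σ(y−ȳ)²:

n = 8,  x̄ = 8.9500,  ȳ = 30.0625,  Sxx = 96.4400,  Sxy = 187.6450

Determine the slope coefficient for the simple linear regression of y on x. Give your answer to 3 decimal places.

1.946

b = Sxy/Sxx = 187.645/96.44 = 1.945718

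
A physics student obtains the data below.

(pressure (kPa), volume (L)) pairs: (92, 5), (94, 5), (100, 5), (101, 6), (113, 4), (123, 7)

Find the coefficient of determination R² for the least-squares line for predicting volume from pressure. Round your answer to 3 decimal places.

0.183

n = 6, Σx = 623, Σy = 32, Σxy = 3349, Σx² = 65399, Σy² = 176
Sxx = Σx² − (Σx)²/n = 65399 − 64688.166667 = 710.833333
Sxy = Σxy − (Σx)(Σy)/n = 3349 − 3322.666667 = 26.333333
Syy = Σy² − (Σy)²/n = 176 − 170.666667 = 5.333333
R² = Sxy²/(Sxx·Syy) = (26.333333)²/(710.833333·5.333333) = 0.182913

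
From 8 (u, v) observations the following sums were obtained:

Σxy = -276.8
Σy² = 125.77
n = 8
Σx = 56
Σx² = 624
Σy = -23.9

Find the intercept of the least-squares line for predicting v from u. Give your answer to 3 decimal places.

Sxx = Σx² − (Σx)²/n = 624 − 392 = 232
Sxy = Σxy − (Σx)(Σy)/n = -276.8 − (-167.3) = -109.5
b = Sxy/Sxx = -109.5/232 = -0.471983
a = ȳ − b·x̄ = -2.9875 − (-0.471983)·7 = 0.316379

0.316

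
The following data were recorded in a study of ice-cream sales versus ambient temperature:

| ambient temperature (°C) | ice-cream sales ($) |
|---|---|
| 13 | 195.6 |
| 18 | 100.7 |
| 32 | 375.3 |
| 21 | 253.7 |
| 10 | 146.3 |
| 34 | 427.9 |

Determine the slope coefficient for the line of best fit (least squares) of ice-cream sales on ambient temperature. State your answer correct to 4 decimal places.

n = 6, Σx = 128, Σy = 1499.5, Σxy = 37704.3, Σx² = 3214
Sxx = Σx² − (Σx)²/n = 3214 − 2730.666667 = 483.333333
Sxy = Σxy − (Σx)(Σy)/n = 37704.3 − 31989.333333 = 5714.966667
b = Sxy/Sxx = 5714.966667/483.333333 = 11.824069

11.8241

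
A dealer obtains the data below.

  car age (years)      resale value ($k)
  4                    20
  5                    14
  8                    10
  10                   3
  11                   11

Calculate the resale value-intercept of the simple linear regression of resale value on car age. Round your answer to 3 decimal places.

n = 5, Σx = 38, Σy = 58, Σxy = 381, Σx² = 326
Sxx = Σx² − (Σx)²/n = 326 − 288.8 = 37.2
Sxy = Σxy − (Σx)(Σy)/n = 381 − 440.8 = -59.8
b = Sxy/Sxx = -59.8/37.2 = -1.607527
a = ȳ − b·x̄ = 11.6 − (-1.607527)·7.6 = 23.817204

23.817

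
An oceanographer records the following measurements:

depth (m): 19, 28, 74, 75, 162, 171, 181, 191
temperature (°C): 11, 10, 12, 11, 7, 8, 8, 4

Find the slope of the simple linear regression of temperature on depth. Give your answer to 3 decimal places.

n = 8, Σx = 901, Σy = 71, Σxy = 6916, Σx² = 136973
Sxx = Σx² − (Σx)²/n = 136973 − 101475.125 = 35497.875
Sxy = Σxy − (Σx)(Σy)/n = 6916 − 7996.375 = -1080.375
b = Sxy/Sxx = -1080.375/35497.875 = -0.030435

-0.030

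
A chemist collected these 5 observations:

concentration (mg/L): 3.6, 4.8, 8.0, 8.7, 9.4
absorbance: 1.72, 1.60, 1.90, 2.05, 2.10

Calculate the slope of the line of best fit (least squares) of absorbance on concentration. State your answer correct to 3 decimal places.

n = 5, Σx = 34.5, Σy = 9.37, Σxy = 66.647, Σx² = 264.05
Sxx = Σx² − (Σx)²/n = 264.05 − 238.05 = 26
Sxy = Σxy − (Σx)(Σy)/n = 66.647 − 64.653 = 1.994
b = Sxy/Sxx = 1.994/26 = 0.076692

0.077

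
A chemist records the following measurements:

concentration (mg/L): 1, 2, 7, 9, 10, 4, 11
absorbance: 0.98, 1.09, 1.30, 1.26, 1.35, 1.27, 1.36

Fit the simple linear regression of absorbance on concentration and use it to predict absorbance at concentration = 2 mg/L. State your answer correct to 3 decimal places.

1.094

n = 7, Σx = 44, Σy = 8.61, Σxy = 57.14, Σx² = 372
Sxx = Σx² − (Σx)²/n = 372 − 276.571429 = 95.428571
Sxy = Σxy − (Σx)(Σy)/n = 57.14 − 54.12 = 3.02
b = Sxy/Sxx = 3.02/95.428571 = 0.031647
a = ȳ − b·x̄ = 1.23 − 0.031647·6.285714 = 1.031078
ŷ(2) = a + b·2 = 1.031078 + 0.031647·2 = 1.094371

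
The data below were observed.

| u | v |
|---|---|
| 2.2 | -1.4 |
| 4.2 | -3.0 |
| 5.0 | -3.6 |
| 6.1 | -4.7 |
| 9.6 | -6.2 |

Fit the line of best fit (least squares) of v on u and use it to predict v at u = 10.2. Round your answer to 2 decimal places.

n = 5, Σx = 27.1, Σy = -18.9, Σxy = -121.87, Σx² = 176.85
Sxx = Σx² − (Σx)²/n = 176.85 − 146.882 = 29.968
Sxy = Σxy − (Σx)(Σy)/n = -121.87 − (-102.438) = -19.432
b = Sxy/Sxx = -19.432/29.968 = -0.648425
a = ȳ − b·x̄ = -3.78 − (-0.648425)·5.42 = -0.265537
ŷ(10.2) = a + b·10.2 = -0.265537 + (-0.648425)·10.2 = -6.879471

-6.88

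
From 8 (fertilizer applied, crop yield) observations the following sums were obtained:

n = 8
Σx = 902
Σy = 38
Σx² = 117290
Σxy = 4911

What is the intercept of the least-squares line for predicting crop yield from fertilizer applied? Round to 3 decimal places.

0.219

Sxx = Σx² − (Σx)²/n = 117290 − 101700.5 = 15589.5
Sxy = Σxy − (Σx)(Σy)/n = 4911 − 4284.5 = 626.5
b = Sxy/Sxx = 626.5/15589.5 = 0.040187
a = ȳ − b·x̄ = 4.75 − 0.040187·112.75 = 0.218881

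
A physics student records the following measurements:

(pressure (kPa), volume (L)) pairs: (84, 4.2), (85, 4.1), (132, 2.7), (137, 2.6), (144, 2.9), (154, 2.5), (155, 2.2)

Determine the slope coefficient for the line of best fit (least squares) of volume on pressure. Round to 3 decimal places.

-0.025

n = 7, Σx = 891, Σy = 21.2, Σxy = 2557.5, Σx² = 118951
Sxx = Σx² − (Σx)²/n = 118951 − 113411.571429 = 5539.428571
Sxy = Σxy − (Σx)(Σy)/n = 2557.5 − 2698.457143 = -140.957143
b = Sxy/Sxx = -140.957143/5539.428571 = -0.025446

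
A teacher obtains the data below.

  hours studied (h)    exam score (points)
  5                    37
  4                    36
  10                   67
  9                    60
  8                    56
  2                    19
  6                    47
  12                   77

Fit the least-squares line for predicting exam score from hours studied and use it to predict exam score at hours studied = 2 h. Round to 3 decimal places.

21.798

n = 8, Σx = 56, Σy = 399, Σxy = 3231, Σx² = 470
Sxx = Σx² − (Σx)²/n = 470 − 392 = 78
Sxy = Σxy − (Σx)(Σy)/n = 3231 − 2793 = 438
b = Sxy/Sxx = 438/78 = 5.615385
a = ȳ − b·x̄ = 49.875 − 5.615385·7 = 10.567308
ŷ(2) = a + b·2 = 10.567308 + 5.615385·2 = 21.798077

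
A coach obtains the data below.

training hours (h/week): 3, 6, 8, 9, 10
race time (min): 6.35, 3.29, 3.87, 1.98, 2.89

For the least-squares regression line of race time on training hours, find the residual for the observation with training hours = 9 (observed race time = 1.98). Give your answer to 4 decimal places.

n = 5, Σx = 36, Σy = 18.38, Σxy = 116.47, Σx² = 290
Sxx = Σx² − (Σx)²/n = 290 − 259.2 = 30.8
Sxy = Σxy − (Σx)(Σy)/n = 116.47 − 132.336 = -15.866
b = Sxy/Sxx = -15.866/30.8 = -0.515130
a = ȳ − b·x̄ = 3.676 − (-0.515130)·7.2 = 7.384935
ŷ(9) = 7.384935 + (-0.515130)·9 = 2.748766
residual = y − ŷ = 1.98 − 2.748766 = -0.768766

-0.7688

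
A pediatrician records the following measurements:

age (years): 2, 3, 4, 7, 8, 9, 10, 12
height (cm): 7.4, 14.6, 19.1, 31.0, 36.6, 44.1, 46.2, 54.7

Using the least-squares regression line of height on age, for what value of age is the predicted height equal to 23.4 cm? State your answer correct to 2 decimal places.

5.10

n = 8, Σx = 55, Σy = 253.7, Σxy = 2160.1, Σx² = 467
Sxx = Σx² − (Σx)²/n = 467 − 378.125 = 88.875
Sxy = Σxy − (Σx)(Σy)/n = 2160.1 − 1744.1875 = 415.9125
b = Sxy/Sxx = 415.9125/88.875 = 4.679747
a = ȳ − b·x̄ = 31.7125 − 4.679747·6.875 = -0.460759
Set a + b·x = 23.4: x = (23.4 − (-0.460759)) / 4.679747 = 5.098729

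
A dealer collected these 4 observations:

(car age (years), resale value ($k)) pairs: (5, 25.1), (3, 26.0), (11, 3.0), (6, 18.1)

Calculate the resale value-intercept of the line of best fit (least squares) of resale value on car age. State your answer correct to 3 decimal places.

37.142

n = 4, Σx = 25, Σy = 72.2, Σxy = 345.1, Σx² = 191
Sxx = Σx² − (Σx)²/n = 191 − 156.25 = 34.75
Sxy = Σxy − (Σx)(Σy)/n = 345.1 − 451.25 = -106.15
b = Sxy/Sxx = -106.15/34.75 = -3.054676
a = ȳ − b·x̄ = 18.05 − (-3.054676)·6.25 = 37.141727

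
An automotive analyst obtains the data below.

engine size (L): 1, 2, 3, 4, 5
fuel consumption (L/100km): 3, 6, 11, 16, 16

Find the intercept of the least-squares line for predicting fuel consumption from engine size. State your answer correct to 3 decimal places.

n = 5, Σx = 15, Σy = 52, Σxy = 192, Σx² = 55
Sxx = Σx² − (Σx)²/n = 55 − 45 = 10
Sxy = Σxy − (Σx)(Σy)/n = 192 − 156 = 36
b = Sxy/Sxx = 36/10 = 3.6
a = ȳ − b·x̄ = 10.4 − 3.6·3 = -0.4

-0.400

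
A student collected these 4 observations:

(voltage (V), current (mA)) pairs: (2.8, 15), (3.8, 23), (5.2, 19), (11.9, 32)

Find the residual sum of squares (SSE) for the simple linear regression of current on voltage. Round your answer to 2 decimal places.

n = 4, Σx = 23.7, Σy = 89, Σxy = 609, Σx² = 190.93, Σy² = 2139
Sxx = Σx² − (Σx)²/n = 190.93 − 140.4225 = 50.5075
Sxy = Σxy − (Σx)(Σy)/n = 609 − 527.325 = 81.675
Syy = Σy² − (Σy)²/n = 2139 − 1980.25 = 158.75
b = Sxy/Sxx = 81.675/50.5075 = 1.617087
SSE = Syy − b·Sxy = 158.75 − 1.617087·81.675 = 26.674454

26.67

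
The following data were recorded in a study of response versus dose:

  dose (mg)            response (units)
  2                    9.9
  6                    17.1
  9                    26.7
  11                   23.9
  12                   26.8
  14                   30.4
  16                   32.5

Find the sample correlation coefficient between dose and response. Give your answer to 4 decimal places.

n = 7, Σx = 70, Σy = 167.3, Σxy = 1892.8, Σx² = 838, Σy² = 4373.17
Sxx = Σx² − (Σx)²/n = 838 − 700 = 138
Sxy = Σxy − (Σx)(Σy)/n = 1892.8 − 1673 = 219.8
Syy = Σy² − (Σy)²/n = 4373.17 − 3998.47 = 374.7
r = Sxy/√(Sxx·Syy) = 219.8/√(51708.6) = 219.8/227.395251 = 0.966599

0.9666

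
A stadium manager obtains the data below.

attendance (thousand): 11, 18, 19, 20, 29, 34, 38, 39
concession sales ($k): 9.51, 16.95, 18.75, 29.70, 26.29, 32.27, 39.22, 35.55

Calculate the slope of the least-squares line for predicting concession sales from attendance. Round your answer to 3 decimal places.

n = 8, Σx = 208, Σy = 208.24, Σxy = 6096.36, Σx² = 6168
Sxx = Σx² − (Σx)²/n = 6168 − 5408 = 760
Sxy = Σxy − (Σx)(Σy)/n = 6096.36 − 5414.24 = 682.12
b = Sxy/Sxx = 682.12/760 = 0.897526

0.898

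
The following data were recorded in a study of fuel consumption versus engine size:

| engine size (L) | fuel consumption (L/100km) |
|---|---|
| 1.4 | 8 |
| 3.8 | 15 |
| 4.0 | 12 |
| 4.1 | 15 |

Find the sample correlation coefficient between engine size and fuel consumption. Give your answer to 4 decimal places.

n = 4, Σx = 13.3, Σy = 50, Σxy = 177.7, Σx² = 49.21, Σy² = 658
Sxx = Σx² − (Σx)²/n = 49.21 − 44.2225 = 4.9875
Sxy = Σxy − (Σx)(Σy)/n = 177.7 − 166.25 = 11.45
Syy = Σy² − (Σy)²/n = 658 − 625 = 33
r = Sxy/√(Sxx·Syy) = 11.45/√(164.5875) = 11.45/12.829166 = 0.892498

0.8925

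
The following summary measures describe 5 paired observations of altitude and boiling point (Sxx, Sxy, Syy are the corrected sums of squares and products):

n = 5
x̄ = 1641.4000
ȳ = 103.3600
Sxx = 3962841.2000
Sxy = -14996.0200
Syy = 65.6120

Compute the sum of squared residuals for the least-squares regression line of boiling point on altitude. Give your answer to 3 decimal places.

8.865

b = Sxy/Sxx = -14996.02/3962841.2 = -0.003784
SSE = Syy − b·Sxy = 65.612 − (-0.003784)·(-14996.02) = 8.864680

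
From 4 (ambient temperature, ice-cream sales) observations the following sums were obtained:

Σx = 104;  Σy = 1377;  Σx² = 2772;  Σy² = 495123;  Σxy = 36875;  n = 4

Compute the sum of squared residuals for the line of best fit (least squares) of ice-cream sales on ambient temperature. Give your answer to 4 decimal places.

Sxx = Σx² − (Σx)²/n = 2772 − 2704 = 68
Sxy = Σxy − (Σx)(Σy)/n = 36875 − 35802 = 1073
Syy = Σy² − (Σy)²/n = 495123 − 474032.25 = 21090.75
b = Sxy/Sxx = 1073/68 = 15.779412
SSE = Syy − b·Sxy = 21090.75 − 15.779412·1073 = 4159.441176

4159.4412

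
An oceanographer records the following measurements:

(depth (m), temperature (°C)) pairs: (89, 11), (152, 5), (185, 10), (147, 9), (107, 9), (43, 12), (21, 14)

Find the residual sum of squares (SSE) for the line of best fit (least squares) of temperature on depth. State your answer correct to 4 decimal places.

21.5136

n = 7, Σx = 744, Σy = 70, Σxy = 6685, Σx² = 100598, Σy² = 748
Sxx = Σx² − (Σx)²/n = 100598 − 79076.571429 = 21521.428571
Sxy = Σxy − (Σx)(Σy)/n = 6685 − 7440 = -755
Syy = Σy² − (Σy)²/n = 748 − 700 = 48
b = Sxy/Sxx = -755/21521.428571 = -0.035081
SSE = Syy − b·Sxy = 48 − (-0.035081)·(-755) = 21.513608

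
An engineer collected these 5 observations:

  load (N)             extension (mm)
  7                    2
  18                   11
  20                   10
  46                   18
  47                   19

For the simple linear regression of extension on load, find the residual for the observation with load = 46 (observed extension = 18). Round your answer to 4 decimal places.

n = 5, Σx = 138, Σy = 60, Σxy = 2133, Σx² = 5098
Sxx = Σx² − (Σx)²/n = 5098 − 3808.8 = 1289.2
Sxy = Σxy − (Σx)(Σy)/n = 2133 − 1656 = 477
b = Sxy/Sxx = 477/1289.2 = 0.369997
a = ȳ − b·x̄ = 12 − 0.369997·27.6 = 1.788086
ŷ(46) = 1.788086 + 0.369997·46 = 18.807943
residual = y − ŷ = 18 − 18.807943 = -0.807943

-0.8079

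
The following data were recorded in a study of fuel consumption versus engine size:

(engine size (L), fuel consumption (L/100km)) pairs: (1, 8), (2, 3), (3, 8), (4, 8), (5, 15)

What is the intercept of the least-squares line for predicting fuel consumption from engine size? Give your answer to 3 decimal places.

n = 5, Σx = 15, Σy = 42, Σxy = 145, Σx² = 55
Sxx = Σx² − (Σx)²/n = 55 − 45 = 10
Sxy = Σxy − (Σx)(Σy)/n = 145 − 126 = 19
b = Sxy/Sxx = 19/10 = 1.9
a = ȳ − b·x̄ = 8.4 − 1.9·3 = 2.7

2.700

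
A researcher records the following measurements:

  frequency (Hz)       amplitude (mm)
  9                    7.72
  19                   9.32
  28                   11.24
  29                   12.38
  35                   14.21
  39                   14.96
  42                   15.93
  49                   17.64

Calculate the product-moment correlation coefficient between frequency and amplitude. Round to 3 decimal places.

0.991

n = 8, Σx = 250, Σy = 103.4, Σxy = 3534.51, Σx² = 8978, Σy² = 1416.723
Sxx = Σx² − (Σx)²/n = 8978 − 7812.5 = 1165.5
Sxy = Σxy − (Σx)(Σy)/n = 3534.51 − 3231.25 = 303.26
Syy = Σy² − (Σy)²/n = 1416.723 − 1336.445 = 80.278
r = Sxy/√(Sxx·Syy) = 303.26/√(93564.009) = 303.26/305.882345 = 0.991427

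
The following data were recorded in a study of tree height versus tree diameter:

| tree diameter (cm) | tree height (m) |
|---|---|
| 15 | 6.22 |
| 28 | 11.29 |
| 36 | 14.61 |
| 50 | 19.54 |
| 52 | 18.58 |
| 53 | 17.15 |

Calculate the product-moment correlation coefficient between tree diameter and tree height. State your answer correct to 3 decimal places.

0.971

n = 6, Σx = 234, Σy = 87.39, Σxy = 3787.49, Σx² = 10318, Σy² = 1400.7551
Sxx = Σx² − (Σx)²/n = 10318 − 9126 = 1192
Sxy = Σxy − (Σx)(Σy)/n = 3787.49 − 3408.21 = 379.28
Syy = Σy² − (Σy)²/n = 1400.7551 − 1272.83535 = 127.91975
r = Sxy/√(Sxx·Syy) = 379.28/√(152480.342) = 379.28/390.487313 = 0.971299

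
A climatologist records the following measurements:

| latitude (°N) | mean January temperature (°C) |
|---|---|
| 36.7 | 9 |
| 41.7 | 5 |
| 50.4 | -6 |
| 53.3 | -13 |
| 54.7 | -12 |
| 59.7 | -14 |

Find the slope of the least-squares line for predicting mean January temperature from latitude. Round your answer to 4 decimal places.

-1.1235

n = 6, Σx = 296.5, Σy = -31, Σxy = -1948.7, Σx² = 15023.01
Sxx = Σx² − (Σx)²/n = 15023.01 − 14652.041667 = 370.968333
Sxy = Σxy − (Σx)(Σy)/n = -1948.7 − (-1531.916667) = -416.783333
b = Sxy/Sxx = -416.783333/370.968333 = -1.123501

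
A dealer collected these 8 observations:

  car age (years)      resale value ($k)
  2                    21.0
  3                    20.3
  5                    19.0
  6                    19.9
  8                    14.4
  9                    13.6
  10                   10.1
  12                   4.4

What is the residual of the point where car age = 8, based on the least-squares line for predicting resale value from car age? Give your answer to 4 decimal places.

n = 8, Σx = 55, Σy = 122.7, Σxy = 708.7, Σx² = 463
Sxx = Σx² − (Σx)²/n = 463 − 378.125 = 84.875
Sxy = Σxy − (Σx)(Σy)/n = 708.7 − 843.5625 = -134.8625
b = Sxy/Sxx = -134.8625/84.875 = -1.588954
a = ȳ − b·x̄ = 15.3375 − (-1.588954)·6.875 = 26.261561
ŷ(8) = 26.261561 + (-1.588954)·8 = 13.549926
residual = y − ŷ = 14.4 − 13.549926 = 0.850074

0.8501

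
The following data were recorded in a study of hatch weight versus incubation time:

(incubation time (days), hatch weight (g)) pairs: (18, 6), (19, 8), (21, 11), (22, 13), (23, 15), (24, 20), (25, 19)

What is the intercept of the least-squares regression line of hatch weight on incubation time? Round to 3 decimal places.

-30.522

n = 7, Σx = 152, Σy = 92, Σxy = 2077, Σx² = 3340
Sxx = Σx² − (Σx)²/n = 3340 − 3300.571429 = 39.428571
Sxy = Σxy − (Σx)(Σy)/n = 2077 − 1997.714286 = 79.285714
b = Sxy/Sxx = 79.285714/39.428571 = 2.010870
a = ȳ − b·x̄ = 13.142857 − 2.010870·21.714286 = -30.521739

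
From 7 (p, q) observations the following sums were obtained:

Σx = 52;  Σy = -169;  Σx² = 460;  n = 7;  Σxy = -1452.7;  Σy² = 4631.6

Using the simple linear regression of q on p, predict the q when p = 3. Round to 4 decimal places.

-12.2913

Sxx = Σx² − (Σx)²/n = 460 − 386.285714 = 73.714286
Sxy = Σxy − (Σx)(Σy)/n = -1452.7 − (-1255.428571) = -197.271429
b = Sxy/Sxx = -197.271429/73.714286 = -2.676163
a = ȳ − b·x̄ = -24.142857 − (-2.676163)·7.428571 = -4.262791
ŷ(3) = a + b·3 = -4.262791 + (-2.676163)·3 = -12.291279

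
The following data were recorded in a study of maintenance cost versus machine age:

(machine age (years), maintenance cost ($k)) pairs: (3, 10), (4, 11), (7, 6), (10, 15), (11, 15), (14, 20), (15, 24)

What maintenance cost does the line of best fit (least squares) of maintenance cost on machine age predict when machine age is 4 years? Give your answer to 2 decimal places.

n = 7, Σx = 64, Σy = 101, Σxy = 1071, Σx² = 716
Sxx = Σx² − (Σx)²/n = 716 − 585.142857 = 130.857143
Sxy = Σxy − (Σx)(Σy)/n = 1071 − 923.428571 = 147.571429
b = Sxy/Sxx = 147.571429/130.857143 = 1.127729
a = ȳ − b·x̄ = 14.428571 − 1.127729·9.142857 = 4.117904
ŷ(4) = a + b·4 = 4.117904 + 1.127729·4 = 8.628821

8.63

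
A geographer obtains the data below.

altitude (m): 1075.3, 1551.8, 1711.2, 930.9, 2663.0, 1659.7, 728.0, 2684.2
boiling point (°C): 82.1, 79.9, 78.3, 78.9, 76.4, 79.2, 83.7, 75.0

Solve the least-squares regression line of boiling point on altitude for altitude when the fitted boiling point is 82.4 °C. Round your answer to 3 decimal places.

n = 8, Σx = 13004.1, Σy = 633.5, Σxy = 1016855.96, Σx² = 24940220.31
Sxx = Σx² − (Σx)²/n = 24940220.31 − 21138327.10125 = 3801893.20875
Sxy = Σxy − (Σx)(Σy)/n = 1016855.96 − 1029762.16875 = -12906.20875
b = Sxy/Sxx = -12906.20875/3801893.20875 = -0.003395
a = ȳ − b·x̄ = 79.1875 − (-0.003395)·1625.5125 = 84.705594
Set a + b·x = 82.4: x = (82.4 − 84.705594) / (-0.003395) = 679.178672

679.179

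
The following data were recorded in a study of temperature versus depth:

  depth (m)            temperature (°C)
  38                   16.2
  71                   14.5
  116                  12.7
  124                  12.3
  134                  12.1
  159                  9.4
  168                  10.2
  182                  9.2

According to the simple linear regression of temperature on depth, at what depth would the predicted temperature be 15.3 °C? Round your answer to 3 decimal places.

58.429

n = 8, Σx = 992, Σy = 96.6, Σxy = 11147.5, Σx² = 139902
Sxx = Σx² − (Σx)²/n = 139902 − 123008 = 16894
Sxy = Σxy − (Σx)(Σy)/n = 11147.5 − 11978.4 = -830.9
b = Sxy/Sxx = -830.9/16894 = -0.049183
a = ȳ − b·x̄ = 12.075 − (-0.049183)·124 = 18.173710
Set a + b·x = 15.3: x = (15.3 − 18.173710) / (-0.049183) = 58.428752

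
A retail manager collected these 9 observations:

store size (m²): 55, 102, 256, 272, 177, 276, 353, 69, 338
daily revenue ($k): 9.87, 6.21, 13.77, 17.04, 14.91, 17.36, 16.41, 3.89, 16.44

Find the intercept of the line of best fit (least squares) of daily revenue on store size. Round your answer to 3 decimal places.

4.868

n = 9, Σx = 1898, Σy = 115.9, Σxy = 28384.56, Σx² = 504068
Sxx = Σx² − (Σx)²/n = 504068 − 400267.111111 = 103800.888889
Sxy = Σxy − (Σx)(Σy)/n = 28384.56 − 24442.022222 = 3942.537778
b = Sxy/Sxx = 3942.537778/103800.888889 = 0.037982
a = ȳ − b·x̄ = 12.877778 − 0.037982·210.888889 = 4.867852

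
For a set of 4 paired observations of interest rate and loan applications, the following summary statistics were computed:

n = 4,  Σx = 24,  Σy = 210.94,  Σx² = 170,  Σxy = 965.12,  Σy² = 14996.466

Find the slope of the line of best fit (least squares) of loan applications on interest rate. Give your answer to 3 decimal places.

Sxx = Σx² − (Σx)²/n = 170 − 144 = 26
Sxy = Σxy − (Σx)(Σy)/n = 965.12 − 1265.64 = -300.52
b = Sxy/Sxx = -300.52/26 = -11.558462

-11.558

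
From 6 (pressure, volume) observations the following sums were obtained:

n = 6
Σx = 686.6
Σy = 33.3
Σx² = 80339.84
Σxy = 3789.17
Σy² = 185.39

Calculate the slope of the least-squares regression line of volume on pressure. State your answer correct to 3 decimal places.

-0.012

Sxx = Σx² − (Σx)²/n = 80339.84 − 78569.926667 = 1769.913333
Sxy = Σxy − (Σx)(Σy)/n = 3789.17 − 3810.63 = -21.46
b = Sxy/Sxx = -21.46/1769.913333 = -0.012125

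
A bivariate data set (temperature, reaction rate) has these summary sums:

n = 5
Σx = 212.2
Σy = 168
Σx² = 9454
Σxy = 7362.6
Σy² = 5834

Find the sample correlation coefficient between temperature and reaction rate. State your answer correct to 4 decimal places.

0.7990

Sxx = Σx² − (Σx)²/n = 9454 − 9005.768 = 448.232
Sxy = Σxy − (Σx)(Σy)/n = 7362.6 − 7129.92 = 232.68
Syy = Σy² − (Σy)²/n = 5834 − 5644.8 = 189.2
r = Sxy/√(Sxx·Syy) = 232.68/√(84805.4944) = 232.68/291.213829 = 0.799001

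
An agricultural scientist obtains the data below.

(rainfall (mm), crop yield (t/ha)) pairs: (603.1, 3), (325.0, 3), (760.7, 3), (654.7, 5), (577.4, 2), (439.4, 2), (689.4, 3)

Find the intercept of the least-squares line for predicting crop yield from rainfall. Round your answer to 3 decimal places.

n = 7, Σx = 4049.7, Σy = 21, Σxy = 12441.7, Σx² = 2478386.67
Sxx = Σx² − (Σx)²/n = 2478386.67 − 2342867.155714 = 135519.514286
Sxy = Σxy − (Σx)(Σy)/n = 12441.7 − 12149.1 = 292.6
b = Sxy/Sxx = 292.6/135519.514286 = 0.002159
a = ȳ − b·x̄ = 3 − 0.002159·578.528571 = 1.750900

1.751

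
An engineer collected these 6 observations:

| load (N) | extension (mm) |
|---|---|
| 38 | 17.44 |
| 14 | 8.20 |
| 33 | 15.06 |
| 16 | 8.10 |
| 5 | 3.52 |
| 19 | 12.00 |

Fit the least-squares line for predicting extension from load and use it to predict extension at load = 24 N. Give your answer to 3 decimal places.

11.999

n = 6, Σx = 125, Σy = 64.32, Σxy = 1649.7, Σx² = 3371
Sxx = Σx² − (Σx)²/n = 3371 − 2604.166667 = 766.833333
Sxy = Σxy − (Σx)(Σy)/n = 1649.7 − 1340 = 309.7
b = Sxy/Sxx = 309.7/766.833333 = 0.403869
a = ȳ − b·x̄ = 10.72 − 0.403869·20.833333 = 2.306068
ŷ(24) = a + b·24 = 2.306068 + 0.403869·24 = 11.998918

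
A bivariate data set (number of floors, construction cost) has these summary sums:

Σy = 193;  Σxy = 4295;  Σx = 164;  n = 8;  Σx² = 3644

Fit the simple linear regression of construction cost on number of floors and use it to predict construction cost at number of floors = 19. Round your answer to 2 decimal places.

Sxx = Σx² − (Σx)²/n = 3644 − 3362 = 282
Sxy = Σxy − (Σx)(Σy)/n = 4295 − 3956.5 = 338.5
b = Sxy/Sxx = 338.5/282 = 1.200355
a = ȳ − b·x̄ = 24.125 − 1.200355·20.5 = -0.482270
ŷ(19) = a + b·19 = -0.482270 + 1.200355·19 = 22.324468

22.32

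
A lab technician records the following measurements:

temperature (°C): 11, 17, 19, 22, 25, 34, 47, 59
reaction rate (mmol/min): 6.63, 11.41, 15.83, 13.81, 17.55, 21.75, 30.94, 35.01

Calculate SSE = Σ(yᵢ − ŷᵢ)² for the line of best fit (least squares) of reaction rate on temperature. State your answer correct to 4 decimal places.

17.2570

n = 8, Σx = 234, Σy = 152.93, Σxy = 5569.51, Σx² = 8726, Σy² = 3579.4987
Sxx = Σx² − (Σx)²/n = 8726 − 6844.5 = 1881.5
Sxy = Σxy − (Σx)(Σy)/n = 5569.51 − 4473.2025 = 1096.3075
Syy = Σy² − (Σy)²/n = 3579.4987 − 2923.448113 = 656.050588
b = Sxy/Sxx = 1096.3075/1881.5 = 0.582677
SSE = Syy − b·Sxy = 656.050588 − 0.582677·1096.3075 = 17.257000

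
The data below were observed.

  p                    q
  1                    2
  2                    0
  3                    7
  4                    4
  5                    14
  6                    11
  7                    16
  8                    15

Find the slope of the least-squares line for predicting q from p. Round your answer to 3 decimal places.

n = 8, Σx = 36, Σy = 69, Σxy = 407, Σx² = 204
Sxx = Σx² − (Σx)²/n = 204 − 162 = 42
Sxy = Σxy − (Σx)(Σy)/n = 407 − 310.5 = 96.5
b = Sxy/Sxx = 96.5/42 = 2.297619

2.298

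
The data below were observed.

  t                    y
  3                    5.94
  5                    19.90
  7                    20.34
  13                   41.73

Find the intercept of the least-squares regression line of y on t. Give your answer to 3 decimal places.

n = 4, Σx = 28, Σy = 87.91, Σxy = 802.19, Σx² = 252
Sxx = Σx² − (Σx)²/n = 252 − 196 = 56
Sxy = Σxy − (Σx)(Σy)/n = 802.19 − 615.37 = 186.82
b = Sxy/Sxx = 186.82/56 = 3.336071
a = ȳ − b·x̄ = 21.9775 − 3.336071·7 = -1.375

-1.375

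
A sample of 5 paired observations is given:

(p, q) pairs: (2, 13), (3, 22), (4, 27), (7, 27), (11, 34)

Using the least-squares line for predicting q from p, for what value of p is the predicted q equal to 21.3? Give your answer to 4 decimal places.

n = 5, Σx = 27, Σy = 123, Σxy = 763, Σx² = 199
Sxx = Σx² − (Σx)²/n = 199 − 145.8 = 53.2
Sxy = Σxy − (Σx)(Σy)/n = 763 − 664.2 = 98.8
b = Sxy/Sxx = 98.8/53.2 = 1.857143
a = ȳ − b·x̄ = 24.6 − 1.857143·5.4 = 14.571429
Set a + b·x = 21.3: x = (21.3 − 14.571429) / 1.857143 = 3.623077

3.6231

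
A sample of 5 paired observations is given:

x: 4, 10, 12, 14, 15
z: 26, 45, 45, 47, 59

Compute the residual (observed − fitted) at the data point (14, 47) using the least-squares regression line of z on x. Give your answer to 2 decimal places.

n = 5, Σx = 55, Σy = 222, Σxy = 2637, Σx² = 681
Sxx = Σx² − (Σx)²/n = 681 − 605 = 76
Sxy = Σxy − (Σx)(Σy)/n = 2637 − 2442 = 195
b = Sxy/Sxx = 195/76 = 2.565789
a = ȳ − b·x̄ = 44.4 − 2.565789·11 = 16.176316
ŷ(14) = 16.176316 + 2.565789·14 = 52.097368
residual = y − ŷ = 47 − 52.097368 = -5.097368

-5.10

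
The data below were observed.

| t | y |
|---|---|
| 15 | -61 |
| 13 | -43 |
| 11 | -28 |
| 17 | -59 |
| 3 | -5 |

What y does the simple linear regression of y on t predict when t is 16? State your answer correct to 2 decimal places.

n = 5, Σx = 59, Σy = -196, Σxy = -2800, Σx² = 813
Sxx = Σx² − (Σx)²/n = 813 − 696.2 = 116.8
Sxy = Σxy − (Σx)(Σy)/n = -2800 − (-2312.8) = -487.2
b = Sxy/Sxx = -487.2/116.8 = -4.171233
a = ȳ − b·x̄ = -39.2 − (-4.171233)·11.8 = 10.020548
ŷ(16) = a + b·16 = 10.020548 + (-4.171233)·16 = -56.719178

-56.72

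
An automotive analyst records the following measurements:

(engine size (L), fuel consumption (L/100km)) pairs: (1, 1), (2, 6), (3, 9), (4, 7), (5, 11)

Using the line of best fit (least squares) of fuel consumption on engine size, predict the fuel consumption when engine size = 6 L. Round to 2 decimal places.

n = 5, Σx = 15, Σy = 34, Σxy = 123, Σx² = 55
Sxx = Σx² − (Σx)²/n = 55 − 45 = 10
Sxy = Σxy − (Σx)(Σy)/n = 123 − 102 = 21
b = Sxy/Sxx = 21/10 = 2.1
a = ȳ − b·x̄ = 6.8 − 2.1·3 = 0.5
ŷ(6) = a + b·6 = 0.5 + 2.1·6 = 13.1

13.10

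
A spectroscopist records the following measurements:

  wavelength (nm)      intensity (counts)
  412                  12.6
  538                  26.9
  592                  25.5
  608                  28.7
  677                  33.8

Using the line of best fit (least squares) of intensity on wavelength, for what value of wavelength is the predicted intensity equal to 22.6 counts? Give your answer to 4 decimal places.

n = 5, Σx = 2827, Σy = 127.5, Σxy = 75091.6, Σx² = 1637645
Sxx = Σx² − (Σx)²/n = 1637645 − 1598385.8 = 39259.2
Sxy = Σxy − (Σx)(Σy)/n = 75091.6 − 72088.5 = 3003.1
b = Sxy/Sxx = 3003.1/39259.2 = 0.076494
a = ȳ − b·x̄ = 25.5 − 0.076494·565.4 = -17.749805
Set a + b·x = 22.6: x = (22.6 − (-17.749805)) / 0.076494 = 527.488615

527.4886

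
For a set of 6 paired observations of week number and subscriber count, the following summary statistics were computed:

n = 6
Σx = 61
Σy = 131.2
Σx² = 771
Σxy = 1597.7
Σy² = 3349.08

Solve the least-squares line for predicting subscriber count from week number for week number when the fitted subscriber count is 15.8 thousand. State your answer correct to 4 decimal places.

Sxx = Σx² − (Σx)²/n = 771 − 620.166667 = 150.833333
Sxy = Σxy − (Σx)(Σy)/n = 1597.7 − 1333.866667 = 263.833333
b = Sxy/Sxx = 263.833333/150.833333 = 1.749171
a = ȳ − b·x̄ = 21.866667 − 1.749171·10.166667 = 4.083425
Set a + b·x = 15.8: x = (15.8 − 4.083425) / 1.749171 = 6.698358

6.6984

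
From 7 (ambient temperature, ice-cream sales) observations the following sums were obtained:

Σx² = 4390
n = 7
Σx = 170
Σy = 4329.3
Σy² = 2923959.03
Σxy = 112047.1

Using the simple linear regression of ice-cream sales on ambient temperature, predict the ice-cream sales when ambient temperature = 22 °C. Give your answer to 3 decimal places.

Sxx = Σx² − (Σx)²/n = 4390 − 4128.571429 = 261.428571
Sxy = Σxy − (Σx)(Σy)/n = 112047.1 − 105140.142857 = 6906.957143
b = Sxy/Sxx = 6906.957143/261.428571 = 26.420055
a = ȳ − b·x̄ = 618.471429 − 26.420055·24.285714 = -23.158470
ŷ(22) = a + b·22 = -23.158470 + 26.420055·22 = 558.082732

558.083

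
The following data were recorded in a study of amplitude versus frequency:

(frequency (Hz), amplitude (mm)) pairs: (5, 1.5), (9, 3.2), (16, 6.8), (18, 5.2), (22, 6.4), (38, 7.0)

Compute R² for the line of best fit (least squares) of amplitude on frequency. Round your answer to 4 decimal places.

n = 6, Σx = 108, Σy = 30.1, Σxy = 645.5, Σx² = 2614, Σy² = 175.73
Sxx = Σx² − (Σx)²/n = 2614 − 1944 = 670
Sxy = Σxy − (Σx)(Σy)/n = 645.5 − 541.8 = 103.7
Syy = Σy² − (Σy)²/n = 175.73 − 151.001667 = 24.728333
R² = Sxy²/(Sxx·Syy) = (103.7)²/(670·24.728333) = 0.649065

0.6491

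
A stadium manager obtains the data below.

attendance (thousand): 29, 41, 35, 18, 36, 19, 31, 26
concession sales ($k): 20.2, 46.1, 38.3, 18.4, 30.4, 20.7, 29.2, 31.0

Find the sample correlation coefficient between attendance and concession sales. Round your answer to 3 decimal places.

0.851

n = 8, Σx = 235, Σy = 234.3, Σxy = 7346.5, Σx² = 7365, Σy² = 7504.99
Sxx = Σx² − (Σx)²/n = 7365 − 6903.125 = 461.875
Sxy = Σxy − (Σx)(Σy)/n = 7346.5 − 6882.5625 = 463.9375
Syy = Σy² − (Σy)²/n = 7504.99 − 6862.06125 = 642.92875
r = Sxy/√(Sxx·Syy) = 463.9375/√(296952.716406) = 463.9375/544.933681 = 0.851365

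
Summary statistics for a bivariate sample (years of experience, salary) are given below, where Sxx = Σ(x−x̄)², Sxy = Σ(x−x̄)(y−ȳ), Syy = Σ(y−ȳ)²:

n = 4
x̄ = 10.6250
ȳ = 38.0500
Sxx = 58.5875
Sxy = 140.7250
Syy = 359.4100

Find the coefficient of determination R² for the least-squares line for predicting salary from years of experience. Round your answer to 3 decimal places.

R² = Sxy²/(Sxx·Syy) = (140.725)²/(58.5875·359.41) = 0.940475

0.940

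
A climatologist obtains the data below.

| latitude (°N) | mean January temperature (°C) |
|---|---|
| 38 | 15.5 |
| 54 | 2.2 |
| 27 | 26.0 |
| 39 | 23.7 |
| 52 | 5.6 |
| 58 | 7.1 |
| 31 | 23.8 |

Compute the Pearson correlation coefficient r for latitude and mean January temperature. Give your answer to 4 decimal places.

n = 7, Σx = 299, Σy = 103.9, Σxy = 3774.9, Σx² = 13639, Σy² = 2130.99
Sxx = Σx² − (Σx)²/n = 13639 − 12771.571429 = 867.428571
Sxy = Σxy − (Σx)(Σy)/n = 3774.9 − 4438.014286 = -663.114286
Syy = Σy² − (Σy)²/n = 2130.99 − 1542.172857 = 588.817143
r = Sxy/√(Sxx·Syy) = -663.114286/√(510756.813061) = -663.114286/714.672522 = -0.927858

-0.9279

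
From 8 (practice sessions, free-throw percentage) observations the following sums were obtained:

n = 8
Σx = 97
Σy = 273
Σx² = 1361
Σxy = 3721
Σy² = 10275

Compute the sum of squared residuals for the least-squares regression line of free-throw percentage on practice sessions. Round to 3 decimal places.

45.727

Sxx = Σx² − (Σx)²/n = 1361 − 1176.125 = 184.875
Sxy = Σxy − (Σx)(Σy)/n = 3721 − 3310.125 = 410.875
Syy = Σy² − (Σy)²/n = 10275 − 9316.125 = 958.875
b = Sxy/Sxx = 410.875/184.875 = 2.222448
SSE = Syy − b·Sxy = 958.875 − 2.222448·410.875 = 45.726842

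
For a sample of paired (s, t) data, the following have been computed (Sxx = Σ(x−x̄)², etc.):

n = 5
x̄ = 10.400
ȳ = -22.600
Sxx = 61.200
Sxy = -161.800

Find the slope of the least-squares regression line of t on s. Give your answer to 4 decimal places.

-2.6438

b = Sxy/Sxx = -161.8/61.2 = -2.643791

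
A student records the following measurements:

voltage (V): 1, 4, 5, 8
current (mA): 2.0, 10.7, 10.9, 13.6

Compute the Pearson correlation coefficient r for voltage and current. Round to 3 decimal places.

0.932

n = 4, Σx = 18, Σy = 37.2, Σxy = 208.1, Σx² = 106, Σy² = 422.26
Sxx = Σx² − (Σx)²/n = 106 − 81 = 25
Sxy = Σxy − (Σx)(Σy)/n = 208.1 − 167.4 = 40.7
Syy = Σy² − (Σy)²/n = 422.26 − 345.96 = 76.3
r = Sxy/√(Sxx·Syy) = 40.7/√(1907.5) = 40.7/43.674936 = 0.931885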